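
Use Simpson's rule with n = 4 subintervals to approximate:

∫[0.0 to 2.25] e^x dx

f(x) = e^x
a = 0.0, b = 2.25, n = 4
h = (b - a)/n = 0.562500

Simpson's rule: (h/3)[f(x₀) + 4f(x₁) + 2f(x₂) + ... + f(xₙ)]

x_0 = 0.0000, f(x_0) = 1.000000, coefficient = 1
x_1 = 0.5625, f(x_1) = 1.755055, coefficient = 4
x_2 = 1.1250, f(x_2) = 3.080217, coefficient = 2
x_3 = 1.6875, f(x_3) = 5.405949, coefficient = 4
x_4 = 2.2500, f(x_4) = 9.487736, coefficient = 1

I ≈ (0.562500/3) × 45.292184 = 8.492284
Exact value: 8.487736
Error: 0.004549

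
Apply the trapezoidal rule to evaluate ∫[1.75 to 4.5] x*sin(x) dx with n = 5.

f(x) = x*sin(x)
a = 1.75, b = 4.5, n = 5
h = (b - a)/n = 0.550000

Trapezoidal rule: (h/2)[f(x₀) + 2f(x₁) + 2f(x₂) + ... + f(xₙ)]

x_0 = 1.7500, f(x_0) = 1.721975, coefficient = 1
x_1 = 2.3000, f(x_1) = 1.715122, coefficient = 2
x_2 = 2.8500, f(x_2) = 0.819312, coefficient = 2
x_3 = 3.4000, f(x_3) = -0.868840, coefficient = 2
x_4 = 3.9500, f(x_4) = -2.856593, coefficient = 2
x_5 = 4.5000, f(x_5) = -4.398886, coefficient = 1

I ≈ (0.550000/2) × -5.058907 = -1.391199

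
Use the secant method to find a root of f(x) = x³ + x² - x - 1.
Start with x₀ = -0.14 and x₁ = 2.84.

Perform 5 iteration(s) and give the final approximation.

f(x) = x³ + x² - x - 1
x₀ = -0.14, x₁ = 2.84

Secant formula: x_{n+1} = x_n - f(x_n)(x_n - x_{n-1})/(f(x_n) - f(x_{n-1}))

Iteration 1:
  f(-0.140000) = -0.843144
  f(2.840000) = 27.131904
  x_2 = 2.840000 - 27.131904×(2.840000 - (-0.140000))/(27.131904 - (-0.843144))
       = -0.050185
Iteration 2:
  f(2.840000) = 27.131904
  f(-0.050185) = -0.947422
  x_3 = -0.050185 - (-0.947422)×(-0.050185 - 2.840000)/(-0.947422 - 27.131904)
       = 0.047332
Iteration 3:
  f(-0.050185) = -0.947422
  f(0.047332) = -1.044986
  x_4 = 0.047332 - (-1.044986)×(0.047332 - (-0.050185))/(-1.044986 - (-0.947422))
       = -0.997163
Iteration 4:
  f(0.047332) = -1.044986
  f(-0.997163) = -0.000016
  x_5 = -0.997163 - (-0.000016)×(-0.997163 - 0.047332)/(-0.000016 - (-1.044986))
       = -0.997179
Iteration 5:
  f(-0.997163) = -0.000016
  f(-0.997179) = -0.000016
  x_6 = -0.997179 - (-0.000016)×(-0.997179 - (-0.997163))/(-0.000016 - (-0.000016))
       = -0.998587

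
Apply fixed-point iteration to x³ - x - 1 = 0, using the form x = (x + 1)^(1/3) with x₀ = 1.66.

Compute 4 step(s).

Equation: x³ - x - 1 = 0
Fixed-point form: x = (x + 1)^(1/3)
x₀ = 1.66

x_1 = g(1.660000) = 1.385566
x_2 = g(1.385566) = 1.336176
x_3 = g(1.336176) = 1.326891
x_4 = g(1.326891) = 1.325131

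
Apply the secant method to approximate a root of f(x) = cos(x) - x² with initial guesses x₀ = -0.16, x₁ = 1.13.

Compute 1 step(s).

f(x) = cos(x) - x²
x₀ = -0.16, x₁ = 1.13

Secant formula: x_{n+1} = x_n - f(x_n)(x_n - x_{n-1})/(f(x_n) - f(x_{n-1}))

Iteration 1:
  f(-0.160000) = 0.961627
  f(1.130000) = -0.850240
  x_2 = 1.130000 - (-0.850240)×(1.130000 - (-0.160000))/(-0.850240 - 0.961627)
       = 0.524652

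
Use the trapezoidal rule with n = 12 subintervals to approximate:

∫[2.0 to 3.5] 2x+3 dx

f(x) = 2x+3
a = 2.0, b = 3.5, n = 12
h = (b - a)/n = 0.125000

Trapezoidal rule: (h/2)[f(x₀) + 2f(x₁) + 2f(x₂) + ... + f(xₙ)]

x_0 = 2.0000, f(x_0) = 7.000000, coefficient = 1
x_1 = 2.1250, f(x_1) = 7.250000, coefficient = 2
x_2 = 2.2500, f(x_2) = 7.500000, coefficient = 2
x_3 = 2.3750, f(x_3) = 7.750000, coefficient = 2
x_4 = 2.5000, f(x_4) = 8.000000, coefficient = 2
x_5 = 2.6250, f(x_5) = 8.250000, coefficient = 2
x_6 = 2.7500, f(x_6) = 8.500000, coefficient = 2
x_7 = 2.8750, f(x_7) = 8.750000, coefficient = 2
x_8 = 3.0000, f(x_8) = 9.000000, coefficient = 2
x_9 = 3.1250, f(x_9) = 9.250000, coefficient = 2
x_10 = 3.2500, f(x_10) = 9.500000, coefficient = 2
x_11 = 3.3750, f(x_11) = 9.750000, coefficient = 2
x_12 = 3.5000, f(x_12) = 10.000000, coefficient = 1

I ≈ (0.125000/2) × 204.000000 = 12.750000
Exact value: 12.750000
Error: 0.000000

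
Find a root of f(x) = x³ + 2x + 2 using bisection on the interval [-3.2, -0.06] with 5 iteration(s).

f(x) = x³ + 2x + 2
Initial interval: [-3.2, -0.06]

Iteration 1:
  c_1 = (-3.200000 + (-0.060000))/2 = -1.630000
  f(c_1) = f(-1.630000) = -5.590747
  f(a) × f(c) ≥ 0, new interval: [-1.630000, -0.060000]
Iteration 2:
  c_2 = (-1.630000 + (-0.060000))/2 = -0.845000
  f(c_2) = f(-0.845000) = -0.293351
  f(a) × f(c) ≥ 0, new interval: [-0.845000, -0.060000]
Iteration 3:
  c_3 = (-0.845000 + (-0.060000))/2 = -0.452500
  f(c_3) = f(-0.452500) = 1.002348
  f(a) × f(c) < 0, new interval: [-0.845000, -0.452500]
Iteration 4:
  c_4 = (-0.845000 + (-0.452500))/2 = -0.648750
  f(c_4) = f(-0.648750) = 0.429456
  f(a) × f(c) < 0, new interval: [-0.845000, -0.648750]
Iteration 5:
  c_5 = (-0.845000 + (-0.648750))/2 = -0.746875
  f(c_5) = f(-0.746875) = 0.089626
  f(a) × f(c) < 0, new interval: [-0.845000, -0.746875]

After 5 iteration(s), the approximation is c_5 = -0.746875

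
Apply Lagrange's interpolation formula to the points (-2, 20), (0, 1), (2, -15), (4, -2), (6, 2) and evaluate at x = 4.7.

Lagrange interpolation formula:
P(x) = Σ yᵢ × Lᵢ(x)
where Lᵢ(x) = Π_{j≠i} (x - xⱼ)/(xᵢ - xⱼ)

L_0(4.7) = (4.7 - 0)/(-2 - 0) × (4.7 - 2)/(-2 - 2) × (4.7 - 4)/(-2 - 4) × (4.7 - 6)/(-2 - 6) = -0.030073
L_1(4.7) = (4.7 - (-2))/(0 - (-2)) × (4.7 - 2)/(0 - 2) × (4.7 - 4)/(0 - 4) × (4.7 - 6)/(0 - 6) = 0.171478
L_2(4.7) = (4.7 - (-2))/(2 - (-2)) × (4.7 - 0)/(2 - 0) × (4.7 - 4)/(2 - 4) × (4.7 - 6)/(2 - 6) = -0.447748
L_3(4.7) = (4.7 - (-2))/(4 - (-2)) × (4.7 - 0)/(4 - 0) × (4.7 - 2)/(4 - 2) × (4.7 - 6)/(4 - 6) = 1.151353
L_4(4.7) = (4.7 - (-2))/(6 - (-2)) × (4.7 - 0)/(6 - 0) × (4.7 - 2)/(6 - 2) × (4.7 - 4)/(6 - 4) = 0.154990

P(4.7) = 20×L_0(4.7) + 1×L_1(4.7) + (-15)×L_2(4.7) + (-2)×L_3(4.7) + 2×L_4(4.7)
P(4.7) = 4.293525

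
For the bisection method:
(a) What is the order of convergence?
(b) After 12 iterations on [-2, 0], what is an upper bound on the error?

(a) Bisection has linear (order 1) convergence; the error is halved each step.

(b) Error bound = (b-a)/2^n = (0 - (-2))/2^{12}
    = 2/2^{12}

(a) 1 (linear); (b) error ≤ 4.88e-04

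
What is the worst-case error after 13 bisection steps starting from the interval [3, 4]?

Bisection error bound: |error| ≤ (b-a)/2^n
|error| ≤ (4 - 3)/2^13 = 1/2^13
|error| ≤ 0.0001220703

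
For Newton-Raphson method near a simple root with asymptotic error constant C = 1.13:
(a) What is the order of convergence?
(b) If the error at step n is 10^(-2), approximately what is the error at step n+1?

(a) Newton-Raphson has quadratic (order 2) convergence near simple roots.
    This means |e_{n+1}| ≈ C|e_n|².

(b) With |e_n| = 10^(-2) and C = 1.13:
    |e_{n+1}| ≈ 1.13 × (10^(-2))² = 1.13 × 10^(-4)

(a) 2 (quadratic); (b) |e_{n+1}| ≈ 1.130e-04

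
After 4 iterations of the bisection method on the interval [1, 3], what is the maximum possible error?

Bisection error bound: |error| ≤ (b-a)/2^n
|error| ≤ (3 - 1)/2^4 = 2/2^4
|error| ≤ 0.1250000000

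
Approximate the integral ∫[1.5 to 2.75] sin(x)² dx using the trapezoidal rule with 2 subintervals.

f(x) = sin(x)²
a = 1.5, b = 2.75, n = 2
h = (b - a)/n = 0.625000

Trapezoidal rule: (h/2)[f(x₀) + 2f(x₁) + 2f(x₂) + ... + f(xₙ)]

x_0 = 1.5000, f(x_0) = 0.994996, coefficient = 1
x_1 = 2.1250, f(x_1) = 0.723044, coefficient = 2
x_2 = 2.7500, f(x_2) = 0.145665, coefficient = 1

I ≈ (0.625000/2) × 2.586749 = 0.808359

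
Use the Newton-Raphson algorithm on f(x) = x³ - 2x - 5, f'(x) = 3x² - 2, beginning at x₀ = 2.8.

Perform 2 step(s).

f(x) = x³ - 2x - 5
f'(x) = 3x² - 2
x₀ = 2.8

Newton-Raphson formula: x_{n+1} = x_n - f(x_n)/f'(x_n)

Iteration 1:
  f(2.800000) = 11.352000
  f'(2.800000) = 21.520000
  x_1 = 2.800000 - 11.352000/21.520000 = 2.272491
Iteration 2:
  f(2.272491) = 2.190647
  f'(2.272491) = 13.492642
  x_2 = 2.272491 - 2.190647/13.492642 = 2.110132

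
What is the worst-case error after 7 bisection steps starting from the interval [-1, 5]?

Bisection error bound: |error| ≤ (b-a)/2^n
|error| ≤ (5 - (-1))/2^7 = 6/2^7
|error| ≤ 0.0468750000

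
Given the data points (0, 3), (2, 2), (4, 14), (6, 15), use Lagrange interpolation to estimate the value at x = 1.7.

Lagrange interpolation formula:
P(x) = Σ yᵢ × Lᵢ(x)
where Lᵢ(x) = Π_{j≠i} (x - xⱼ)/(xᵢ - xⱼ)

L_0(1.7) = (1.7 - 2)/(0 - 2) × (1.7 - 4)/(0 - 4) × (1.7 - 6)/(0 - 6) = 0.061813
L_1(1.7) = (1.7 - 0)/(2 - 0) × (1.7 - 4)/(2 - 4) × (1.7 - 6)/(2 - 6) = 1.050812
L_2(1.7) = (1.7 - 0)/(4 - 0) × (1.7 - 2)/(4 - 2) × (1.7 - 6)/(4 - 6) = -0.137063
L_3(1.7) = (1.7 - 0)/(6 - 0) × (1.7 - 2)/(6 - 2) × (1.7 - 4)/(6 - 4) = 0.024438

P(1.7) = 3×L_0(1.7) + 2×L_1(1.7) + 14×L_2(1.7) + 15×L_3(1.7)
P(1.7) = 0.734750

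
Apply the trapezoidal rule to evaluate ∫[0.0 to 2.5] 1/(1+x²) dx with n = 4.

f(x) = 1/(1+x²)
a = 0.0, b = 2.5, n = 4
h = (b - a)/n = 0.625000

Trapezoidal rule: (h/2)[f(x₀) + 2f(x₁) + 2f(x₂) + ... + f(xₙ)]

x_0 = 0.0000, f(x_0) = 1.000000, coefficient = 1
x_1 = 0.6250, f(x_1) = 0.719101, coefficient = 2
x_2 = 1.2500, f(x_2) = 0.390244, coefficient = 2
x_3 = 1.8750, f(x_3) = 0.221453, coefficient = 2
x_4 = 2.5000, f(x_4) = 0.137931, coefficient = 1

I ≈ (0.625000/2) × 3.799528 = 1.187352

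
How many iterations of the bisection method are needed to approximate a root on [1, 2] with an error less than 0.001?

We need (b-a)/2^n ≤ 0.001
(2 - 1)/2^n ≤ 0.001
1/2^n ≤ 0.001
2^n ≥ 1000
n ≥ log₂(1000) = 9.97
n ≥ 10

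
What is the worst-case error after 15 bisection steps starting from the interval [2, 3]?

Bisection error bound: |error| ≤ (b-a)/2^n
|error| ≤ (3 - 2)/2^15 = 1/2^15
|error| ≤ 0.0000305176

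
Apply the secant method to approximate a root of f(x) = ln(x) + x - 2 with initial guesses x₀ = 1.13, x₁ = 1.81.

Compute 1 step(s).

f(x) = ln(x) + x - 2
x₀ = 1.13, x₁ = 1.81

Secant formula: x_{n+1} = x_n - f(x_n)(x_n - x_{n-1})/(f(x_n) - f(x_{n-1}))

Iteration 1:
  f(1.130000) = -0.747782
  f(1.810000) = 0.403327
  x_2 = 1.810000 - 0.403327×(1.810000 - 1.130000)/(0.403327 - (-0.747782))
       = 1.571741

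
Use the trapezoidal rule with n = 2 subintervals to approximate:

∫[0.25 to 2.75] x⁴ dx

f(x) = x⁴
a = 0.25, b = 2.75, n = 2
h = (b - a)/n = 1.250000

Trapezoidal rule: (h/2)[f(x₀) + 2f(x₁) + 2f(x₂) + ... + f(xₙ)]

x_0 = 0.2500, f(x_0) = 0.003906, coefficient = 1
x_1 = 1.5000, f(x_1) = 5.062500, coefficient = 2
x_2 = 2.7500, f(x_2) = 57.191406, coefficient = 1

I ≈ (1.250000/2) × 67.320312 = 42.075195
Exact value: 31.455078
Error: 10.620117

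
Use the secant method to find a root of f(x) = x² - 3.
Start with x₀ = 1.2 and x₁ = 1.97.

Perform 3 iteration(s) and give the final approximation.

f(x) = x² - 3
x₀ = 1.2, x₁ = 1.97

Secant formula: x_{n+1} = x_n - f(x_n)(x_n - x_{n-1})/(f(x_n) - f(x_{n-1}))

Iteration 1:
  f(1.200000) = -1.560000
  f(1.970000) = 0.880900
  x_2 = 1.970000 - 0.880900×(1.970000 - 1.200000)/(0.880900 - (-1.560000))
       = 1.692114
Iteration 2:
  f(1.970000) = 0.880900
  f(1.692114) = -0.136752
  x_3 = 1.692114 - (-0.136752)×(1.692114 - 1.970000)/(-0.136752 - 0.880900)
       = 1.729456
Iteration 3:
  f(1.692114) = -0.136752
  f(1.729456) = -0.008982
  x_4 = 1.729456 - (-0.008982)×(1.729456 - 1.692114)/(-0.008982 - (-0.136752))
       = 1.732081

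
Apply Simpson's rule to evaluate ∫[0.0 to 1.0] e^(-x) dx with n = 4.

f(x) = e^(-x)
a = 0.0, b = 1.0, n = 4
h = (b - a)/n = 0.250000

Simpson's rule: (h/3)[f(x₀) + 4f(x₁) + 2f(x₂) + ... + f(xₙ)]

x_0 = 0.0000, f(x_0) = 1.000000, coefficient = 1
x_1 = 0.2500, f(x_1) = 0.778801, coefficient = 4
x_2 = 0.5000, f(x_2) = 0.606531, coefficient = 2
x_3 = 0.7500, f(x_3) = 0.472367, coefficient = 4
x_4 = 1.0000, f(x_4) = 0.367879, coefficient = 1

I ≈ (0.250000/3) × 7.585610 = 0.632134
Exact value: 0.632121
Error: 0.000014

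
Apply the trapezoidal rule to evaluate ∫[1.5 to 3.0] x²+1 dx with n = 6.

f(x) = x²+1
a = 1.5, b = 3.0, n = 6
h = (b - a)/n = 0.250000

Trapezoidal rule: (h/2)[f(x₀) + 2f(x₁) + 2f(x₂) + ... + f(xₙ)]

x_0 = 1.5000, f(x_0) = 3.250000, coefficient = 1
x_1 = 1.7500, f(x_1) = 4.062500, coefficient = 2
x_2 = 2.0000, f(x_2) = 5.000000, coefficient = 2
x_3 = 2.2500, f(x_3) = 6.062500, coefficient = 2
x_4 = 2.5000, f(x_4) = 7.250000, coefficient = 2
x_5 = 2.7500, f(x_5) = 8.562500, coefficient = 2
x_6 = 3.0000, f(x_6) = 10.000000, coefficient = 1

I ≈ (0.250000/2) × 75.125000 = 9.390625
Exact value: 9.375000
Error: 0.015625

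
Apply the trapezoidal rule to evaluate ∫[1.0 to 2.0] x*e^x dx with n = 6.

f(x) = x*e^x
a = 1.0, b = 2.0, n = 6
h = (b - a)/n = 0.166667

Trapezoidal rule: (h/2)[f(x₀) + 2f(x₁) + 2f(x₂) + ... + f(xₙ)]

x_0 = 1.0000, f(x_0) = 2.718282, coefficient = 1
x_1 = 1.1667, f(x_1) = 3.746482, coefficient = 2
x_2 = 1.3333, f(x_2) = 5.058224, coefficient = 2
x_3 = 1.5000, f(x_3) = 6.722534, coefficient = 2
x_4 = 1.6667, f(x_4) = 8.824150, coefficient = 2
x_5 = 1.8333, f(x_5) = 11.466952, coefficient = 2
x_6 = 2.0000, f(x_6) = 14.778112, coefficient = 1

I ≈ (0.166667/2) × 89.133077 = 7.427756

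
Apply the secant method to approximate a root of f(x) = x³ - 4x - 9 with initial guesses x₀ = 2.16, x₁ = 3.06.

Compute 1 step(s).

f(x) = x³ - 4x - 9
x₀ = 2.16, x₁ = 3.06

Secant formula: x_{n+1} = x_n - f(x_n)(x_n - x_{n-1})/(f(x_n) - f(x_{n-1}))

Iteration 1:
  f(2.160000) = -7.562304
  f(3.060000) = 7.412616
  x_2 = 3.060000 - 7.412616×(3.060000 - 2.160000)/(7.412616 - (-7.562304))
       = 2.614498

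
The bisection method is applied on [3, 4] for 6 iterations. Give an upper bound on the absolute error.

Bisection error bound: |error| ≤ (b-a)/2^n
|error| ≤ (4 - 3)/2^6 = 1/2^6
|error| ≤ 0.0156250000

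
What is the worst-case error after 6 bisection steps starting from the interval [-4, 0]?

Bisection error bound: |error| ≤ (b-a)/2^n
|error| ≤ (0 - (-4))/2^6 = 4/2^6
|error| ≤ 0.0625000000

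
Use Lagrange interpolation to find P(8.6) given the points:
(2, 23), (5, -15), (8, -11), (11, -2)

Lagrange interpolation formula:
P(x) = Σ yᵢ × Lᵢ(x)
where Lᵢ(x) = Π_{j≠i} (x - xⱼ)/(xᵢ - xⱼ)

L_0(8.6) = (8.6 - 5)/(2 - 5) × (8.6 - 8)/(2 - 8) × (8.6 - 11)/(2 - 11) = 0.032000
L_1(8.6) = (8.6 - 2)/(5 - 2) × (8.6 - 8)/(5 - 8) × (8.6 - 11)/(5 - 11) = -0.176000
L_2(8.6) = (8.6 - 2)/(8 - 2) × (8.6 - 5)/(8 - 5) × (8.6 - 11)/(8 - 11) = 1.056000
L_3(8.6) = (8.6 - 2)/(11 - 2) × (8.6 - 5)/(11 - 5) × (8.6 - 8)/(11 - 8) = 0.088000

P(8.6) = 23×L_0(8.6) + (-15)×L_1(8.6) + (-11)×L_2(8.6) + (-2)×L_3(8.6)
P(8.6) = -8.416000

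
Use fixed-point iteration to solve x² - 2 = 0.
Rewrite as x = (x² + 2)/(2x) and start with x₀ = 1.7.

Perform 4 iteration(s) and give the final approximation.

Equation: x² - 2 = 0
Fixed-point form: x = (x² + 2)/(2x)
x₀ = 1.7

x_1 = g(1.700000) = 1.438235
x_2 = g(1.438235) = 1.414414
x_3 = g(1.414414) = 1.414214
x_4 = g(1.414214) = 1.414214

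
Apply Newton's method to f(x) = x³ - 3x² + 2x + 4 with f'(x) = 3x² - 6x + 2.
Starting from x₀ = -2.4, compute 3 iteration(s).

f(x) = x³ - 3x² + 2x + 4
f'(x) = 3x² - 6x + 2
x₀ = -2.4

Newton-Raphson formula: x_{n+1} = x_n - f(x_n)/f'(x_n)

Iteration 1:
  f(-2.400000) = -31.904000
  f'(-2.400000) = 33.680000
  x_1 = -2.400000 - (-31.904000)/33.680000 = -1.452732
Iteration 2:
  f(-1.452732) = -8.302637
  f'(-1.452732) = 17.047677
  x_2 = -1.452732 - (-8.302637)/17.047677 = -0.965707
Iteration 3:
  f(-0.965707) = -1.629793
  f'(-0.965707) = 10.592012
  x_3 = -0.965707 - (-1.629793)/10.592012 = -0.811837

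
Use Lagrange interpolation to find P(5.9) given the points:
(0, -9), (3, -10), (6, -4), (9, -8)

Lagrange interpolation formula:
P(x) = Σ yᵢ × Lᵢ(x)
where Lᵢ(x) = Π_{j≠i} (x - xⱼ)/(xᵢ - xⱼ)

L_0(5.9) = (5.9 - 3)/(0 - 3) × (5.9 - 6)/(0 - 6) × (5.9 - 9)/(0 - 9) = -0.005549
L_1(5.9) = (5.9 - 0)/(3 - 0) × (5.9 - 6)/(3 - 6) × (5.9 - 9)/(3 - 9) = 0.033870
L_2(5.9) = (5.9 - 0)/(6 - 0) × (5.9 - 3)/(6 - 3) × (5.9 - 9)/(6 - 9) = 0.982241
L_3(5.9) = (5.9 - 0)/(9 - 0) × (5.9 - 3)/(9 - 3) × (5.9 - 6)/(9 - 6) = -0.010562

P(5.9) = (-9)×L_0(5.9) + (-10)×L_1(5.9) + (-4)×L_2(5.9) + (-8)×L_3(5.9)
P(5.9) = -4.133228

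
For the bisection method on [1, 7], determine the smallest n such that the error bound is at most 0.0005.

We need (b-a)/2^n ≤ 0.0005
(7 - 1)/2^n ≤ 0.0005
6/2^n ≤ 0.0005
2^n ≥ 12000
n ≥ log₂(12000) = 13.55
n ≥ 14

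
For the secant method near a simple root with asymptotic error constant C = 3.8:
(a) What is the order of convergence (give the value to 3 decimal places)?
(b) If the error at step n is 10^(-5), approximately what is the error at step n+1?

(a) Secant method has superlinear convergence with order φ = (1+√5)/2 ≈ 1.618.
    This means |e_{n+1}| ≈ C|e_n|^1.618.

(b) With |e_n| = 10^(-5) and C = 3.8:
    |e_{n+1}| ≈ 3.8 × (10^(-5))^1.618 = 3.8 × 10^(-8.09)

(a) ≈ 1.618 (golden ratio); (b) |e_{n+1}| ≈ 3.088e-08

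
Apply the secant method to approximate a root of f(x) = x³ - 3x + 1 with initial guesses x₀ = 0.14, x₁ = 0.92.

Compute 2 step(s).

f(x) = x³ - 3x + 1
x₀ = 0.14, x₁ = 0.92

Secant formula: x_{n+1} = x_n - f(x_n)(x_n - x_{n-1})/(f(x_n) - f(x_{n-1}))

Iteration 1:
  f(0.140000) = 0.582744
  f(0.920000) = -0.981312
  x_2 = 0.920000 - (-0.981312)×(0.920000 - 0.140000)/(-0.981312 - 0.582744)
       = 0.430616
Iteration 2:
  f(0.920000) = -0.981312
  f(0.430616) = -0.212000
  x_3 = 0.430616 - (-0.212000)×(0.430616 - 0.920000)/(-0.212000 - (-0.981312))
       = 0.295757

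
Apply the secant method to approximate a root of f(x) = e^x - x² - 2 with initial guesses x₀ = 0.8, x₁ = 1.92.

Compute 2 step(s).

f(x) = e^x - x² - 2
x₀ = 0.8, x₁ = 1.92

Secant formula: x_{n+1} = x_n - f(x_n)(x_n - x_{n-1})/(f(x_n) - f(x_{n-1}))

Iteration 1:
  f(0.800000) = -0.414459
  f(1.920000) = 1.134558
  x_2 = 1.920000 - 1.134558×(1.920000 - 0.800000)/(1.134558 - (-0.414459))
       = 1.099670
Iteration 2:
  f(1.920000) = 1.134558
  f(1.099670) = -0.206099
  x_3 = 1.099670 - (-0.206099)×(1.099670 - 1.920000)/(-0.206099 - 1.134558)
       = 1.225779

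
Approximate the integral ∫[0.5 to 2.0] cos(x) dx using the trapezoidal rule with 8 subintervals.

f(x) = cos(x)
a = 0.5, b = 2.0, n = 8
h = (b - a)/n = 0.187500

Trapezoidal rule: (h/2)[f(x₀) + 2f(x₁) + 2f(x₂) + ... + f(xₙ)]

x_0 = 0.5000, f(x_0) = 0.877583, coefficient = 1
x_1 = 0.6875, f(x_1) = 0.772835, coefficient = 2
x_2 = 0.8750, f(x_2) = 0.640997, coefficient = 2
x_3 = 1.0625, f(x_3) = 0.486690, coefficient = 2
x_4 = 1.2500, f(x_4) = 0.315322, coefficient = 2
x_5 = 1.4375, f(x_5) = 0.132902, coefficient = 2
x_6 = 1.6250, f(x_6) = -0.054177, coefficient = 2
x_7 = 1.8125, f(x_7) = -0.239357, coefficient = 2
x_8 = 2.0000, f(x_8) = -0.416147, coefficient = 1

I ≈ (0.187500/2) × 4.571859 = 0.428612
Exact value: 0.429872
Error: 0.001260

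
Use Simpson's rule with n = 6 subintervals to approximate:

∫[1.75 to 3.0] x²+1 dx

f(x) = x²+1
a = 1.75, b = 3.0, n = 6
h = (b - a)/n = 0.208333

Simpson's rule: (h/3)[f(x₀) + 4f(x₁) + 2f(x₂) + ... + f(xₙ)]

x_0 = 1.7500, f(x_0) = 4.062500, coefficient = 1
x_1 = 1.9583, f(x_1) = 4.835069, coefficient = 4
x_2 = 2.1667, f(x_2) = 5.694444, coefficient = 2
x_3 = 2.3750, f(x_3) = 6.640625, coefficient = 4
x_4 = 2.5833, f(x_4) = 7.673611, coefficient = 2
x_5 = 2.7917, f(x_5) = 8.793403, coefficient = 4
x_6 = 3.0000, f(x_6) = 10.000000, coefficient = 1

I ≈ (0.208333/3) × 121.875000 = 8.463542
Exact value: 8.463542
Error: 0.000000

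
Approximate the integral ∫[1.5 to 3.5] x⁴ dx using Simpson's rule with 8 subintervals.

f(x) = x⁴
a = 1.5, b = 3.5, n = 8
h = (b - a)/n = 0.250000

Simpson's rule: (h/3)[f(x₀) + 4f(x₁) + 2f(x₂) + ... + f(xₙ)]

x_0 = 1.5000, f(x_0) = 5.062500, coefficient = 1
x_1 = 1.7500, f(x_1) = 9.378906, coefficient = 4
x_2 = 2.0000, f(x_2) = 16.000000, coefficient = 2
x_3 = 2.2500, f(x_3) = 25.628906, coefficient = 4
x_4 = 2.5000, f(x_4) = 39.062500, coefficient = 2
x_5 = 2.7500, f(x_5) = 57.191406, coefficient = 4
x_6 = 3.0000, f(x_6) = 81.000000, coefficient = 2
x_7 = 3.2500, f(x_7) = 111.566406, coefficient = 4
x_8 = 3.5000, f(x_8) = 150.062500, coefficient = 1

I ≈ (0.250000/3) × 1242.312500 = 103.526042
Exact value: 103.525000
Error: 0.001042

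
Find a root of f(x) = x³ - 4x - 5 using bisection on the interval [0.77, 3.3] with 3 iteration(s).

f(x) = x³ - 4x - 5
Initial interval: [0.77, 3.3]

Iteration 1:
  c_1 = (0.770000 + 3.300000)/2 = 2.035000
  f(c_1) = f(2.035000) = -4.712607
  f(a) × f(c) ≥ 0, new interval: [2.035000, 3.300000]
Iteration 2:
  c_2 = (2.035000 + 3.300000)/2 = 2.667500
  f(c_2) = f(2.667500) = 3.310746
  f(a) × f(c) < 0, new interval: [2.035000, 2.667500]
Iteration 3:
  c_3 = (2.035000 + 2.667500)/2 = 2.351250
  f(c_3) = f(2.351250) = -1.406405
  f(a) × f(c) ≥ 0, new interval: [2.351250, 2.667500]

After 3 iteration(s), the approximation is c_3 = 2.351250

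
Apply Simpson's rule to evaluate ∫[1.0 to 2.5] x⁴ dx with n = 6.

f(x) = x⁴
a = 1.0, b = 2.5, n = 6
h = (b - a)/n = 0.250000

Simpson's rule: (h/3)[f(x₀) + 4f(x₁) + 2f(x₂) + ... + f(xₙ)]

x_0 = 1.0000, f(x_0) = 1.000000, coefficient = 1
x_1 = 1.2500, f(x_1) = 2.441406, coefficient = 4
x_2 = 1.5000, f(x_2) = 5.062500, coefficient = 2
x_3 = 1.7500, f(x_3) = 9.378906, coefficient = 4
x_4 = 2.0000, f(x_4) = 16.000000, coefficient = 2
x_5 = 2.2500, f(x_5) = 25.628906, coefficient = 4
x_6 = 2.5000, f(x_6) = 39.062500, coefficient = 1

I ≈ (0.250000/3) × 231.984375 = 19.332031
Exact value: 19.331250
Error: 0.000781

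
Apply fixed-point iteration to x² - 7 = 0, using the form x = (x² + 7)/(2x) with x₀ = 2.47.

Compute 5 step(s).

Equation: x² - 7 = 0
Fixed-point form: x = (x² + 7)/(2x)
x₀ = 2.47

x_1 = g(2.470000) = 2.652004
x_2 = g(2.652004) = 2.645759
x_3 = g(2.645759) = 2.645751
x_4 = g(2.645751) = 2.645751
x_5 = g(2.645751) = 2.645751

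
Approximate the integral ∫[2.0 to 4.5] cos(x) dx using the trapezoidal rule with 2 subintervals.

f(x) = cos(x)
a = 2.0, b = 4.5, n = 2
h = (b - a)/n = 1.250000

Trapezoidal rule: (h/2)[f(x₀) + 2f(x₁) + 2f(x₂) + ... + f(xₙ)]

x_0 = 2.0000, f(x_0) = -0.416147, coefficient = 1
x_1 = 3.2500, f(x_1) = -0.994130, coefficient = 2
x_2 = 4.5000, f(x_2) = -0.210796, coefficient = 1

I ≈ (1.250000/2) × -2.615202 = -1.634501
Exact value: -1.886828
Error: 0.252326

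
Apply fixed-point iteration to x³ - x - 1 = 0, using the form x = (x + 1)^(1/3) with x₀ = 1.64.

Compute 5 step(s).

Equation: x³ - x - 1 = 0
Fixed-point form: x = (x + 1)^(1/3)
x₀ = 1.64

x_1 = g(1.640000) = 1.382085
x_2 = g(1.382085) = 1.335526
x_3 = g(1.335526) = 1.326768
x_4 = g(1.326768) = 1.325107
x_5 = g(1.325107) = 1.324792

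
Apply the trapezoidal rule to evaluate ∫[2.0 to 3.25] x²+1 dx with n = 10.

f(x) = x²+1
a = 2.0, b = 3.25, n = 10
h = (b - a)/n = 0.125000

Trapezoidal rule: (h/2)[f(x₀) + 2f(x₁) + 2f(x₂) + ... + f(xₙ)]

x_0 = 2.0000, f(x_0) = 5.000000, coefficient = 1
x_1 = 2.1250, f(x_1) = 5.515625, coefficient = 2
x_2 = 2.2500, f(x_2) = 6.062500, coefficient = 2
x_3 = 2.3750, f(x_3) = 6.640625, coefficient = 2
x_4 = 2.5000, f(x_4) = 7.250000, coefficient = 2
x_5 = 2.6250, f(x_5) = 7.890625, coefficient = 2
x_6 = 2.7500, f(x_6) = 8.562500, coefficient = 2
x_7 = 2.8750, f(x_7) = 9.265625, coefficient = 2
x_8 = 3.0000, f(x_8) = 10.000000, coefficient = 2
x_9 = 3.1250, f(x_9) = 10.765625, coefficient = 2
x_10 = 3.2500, f(x_10) = 11.562500, coefficient = 1

I ≈ (0.125000/2) × 160.468750 = 10.029297
Exact value: 10.026042
Error: 0.003255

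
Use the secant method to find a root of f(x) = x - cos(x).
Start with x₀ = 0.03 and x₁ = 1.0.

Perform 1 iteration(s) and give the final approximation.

f(x) = x - cos(x)
x₀ = 0.03, x₁ = 1.0

Secant formula: x_{n+1} = x_n - f(x_n)(x_n - x_{n-1})/(f(x_n) - f(x_{n-1}))

Iteration 1:
  f(0.030000) = -0.969550
  f(1.000000) = 0.459698
  x_2 = 1.000000 - 0.459698×(1.000000 - 0.030000)/(0.459698 - (-0.969550))
       = 0.688013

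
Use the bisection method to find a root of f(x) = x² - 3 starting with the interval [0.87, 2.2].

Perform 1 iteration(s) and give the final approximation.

f(x) = x² - 3
Initial interval: [0.87, 2.2]

Iteration 1:
  c_1 = (0.870000 + 2.200000)/2 = 1.535000
  f(c_1) = f(1.535000) = -0.643775
  f(a) × f(c) ≥ 0, new interval: [1.535000, 2.200000]

After 1 iteration(s), the approximation is c_1 = 1.535000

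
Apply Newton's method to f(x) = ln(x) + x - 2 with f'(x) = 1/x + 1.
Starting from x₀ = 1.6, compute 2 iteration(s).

f(x) = ln(x) + x - 2
f'(x) = 1/x + 1
x₀ = 1.6

Newton-Raphson formula: x_{n+1} = x_n - f(x_n)/f'(x_n)

Iteration 1:
  f(1.600000) = 0.070004
  f'(1.600000) = 1.625000
  x_1 = 1.600000 - 0.070004/1.625000 = 1.556921
Iteration 2:
  f(1.556921) = -0.000369
  f'(1.556921) = 1.642293
  x_2 = 1.556921 - (-0.000369)/1.642293 = 1.557146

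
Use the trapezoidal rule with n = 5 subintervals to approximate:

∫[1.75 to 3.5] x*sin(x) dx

f(x) = x*sin(x)
a = 1.75, b = 3.5, n = 5
h = (b - a)/n = 0.350000

Trapezoidal rule: (h/2)[f(x₀) + 2f(x₁) + 2f(x₂) + ... + f(xₙ)]

x_0 = 1.7500, f(x_0) = 1.721975, coefficient = 1
x_1 = 2.1000, f(x_1) = 1.812740, coefficient = 2
x_2 = 2.4500, f(x_2) = 1.562524, coefficient = 2
x_3 = 2.8000, f(x_3) = 0.937967, coefficient = 2
x_4 = 3.1500, f(x_4) = -0.026483, coefficient = 2
x_5 = 3.5000, f(x_5) = -1.227741, coefficient = 1

I ≈ (0.350000/2) × 9.067728 = 1.586852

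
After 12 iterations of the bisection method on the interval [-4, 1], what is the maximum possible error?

Bisection error bound: |error| ≤ (b-a)/2^n
|error| ≤ (1 - (-4))/2^12 = 5/2^12
|error| ≤ 0.0012207031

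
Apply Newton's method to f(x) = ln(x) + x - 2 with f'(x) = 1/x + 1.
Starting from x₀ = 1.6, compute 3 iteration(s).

f(x) = ln(x) + x - 2
f'(x) = 1/x + 1
x₀ = 1.6

Newton-Raphson formula: x_{n+1} = x_n - f(x_n)/f'(x_n)

Iteration 1:
  f(1.600000) = 0.070004
  f'(1.600000) = 1.625000
  x_1 = 1.600000 - 0.070004/1.625000 = 1.556921
Iteration 2:
  f(1.556921) = -0.000369
  f'(1.556921) = 1.642293
  x_2 = 1.556921 - (-0.000369)/1.642293 = 1.557146
Iteration 3:
  f(1.557146) = 0.000000
  f'(1.557146) = 1.642201
  x_3 = 1.557146 - 0.000000/1.642201 = 1.557146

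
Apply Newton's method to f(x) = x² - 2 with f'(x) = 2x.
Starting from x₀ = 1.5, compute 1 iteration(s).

f(x) = x² - 2
f'(x) = 2x
x₀ = 1.5

Newton-Raphson formula: x_{n+1} = x_n - f(x_n)/f'(x_n)

Iteration 1:
  f(1.500000) = 0.250000
  f'(1.500000) = 3.000000
  x_1 = 1.500000 - 0.250000/3.000000 = 1.416667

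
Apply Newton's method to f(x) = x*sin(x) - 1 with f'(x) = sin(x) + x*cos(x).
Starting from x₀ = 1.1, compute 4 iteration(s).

f(x) = x*sin(x) - 1
f'(x) = sin(x) + x*cos(x)
x₀ = 1.1

Newton-Raphson formula: x_{n+1} = x_n - f(x_n)/f'(x_n)

Iteration 1:
  f(1.100000) = -0.019672
  f'(1.100000) = 1.390163
  x_1 = 1.100000 - (-0.019672)/1.390163 = 1.114151
Iteration 2:
  f(1.114151) = -0.000009
  f'(1.114151) = 1.388810
  x_2 = 1.114151 - (-0.000009)/1.388810 = 1.114157
Iteration 3:
  f(1.114157) = 0.000000
  f'(1.114157) = 1.388809
  x_3 = 1.114157 - 0.000000/1.388809 = 1.114157
Iteration 4:
  f(1.114157) = 0.000000
  f'(1.114157) = 1.388809
  x_4 = 1.114157 - 0.000000/1.388809 = 1.114157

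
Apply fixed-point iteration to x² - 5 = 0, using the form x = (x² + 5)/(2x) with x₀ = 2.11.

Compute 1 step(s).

Equation: x² - 5 = 0
Fixed-point form: x = (x² + 5)/(2x)
x₀ = 2.11

x_1 = g(2.110000) = 2.239834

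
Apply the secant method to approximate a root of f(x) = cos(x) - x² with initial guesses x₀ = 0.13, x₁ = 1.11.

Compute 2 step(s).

f(x) = cos(x) - x²
x₀ = 0.13, x₁ = 1.11

Secant formula: x_{n+1} = x_n - f(x_n)(x_n - x_{n-1})/(f(x_n) - f(x_{n-1}))

Iteration 1:
  f(0.130000) = 0.974662
  f(1.110000) = -0.787438
  x_2 = 1.110000 - (-0.787438)×(1.110000 - 0.130000)/(-0.787438 - 0.974662)
       = 0.672063
Iteration 2:
  f(1.110000) = -0.787438
  f(0.672063) = 0.330871
  x_3 = 0.672063 - 0.330871×(0.672063 - 1.110000)/(0.330871 - (-0.787438))
       = 0.801634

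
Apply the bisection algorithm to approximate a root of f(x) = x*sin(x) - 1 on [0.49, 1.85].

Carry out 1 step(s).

f(x) = x*sin(x) - 1
Initial interval: [0.49, 1.85]

Iteration 1:
  c_1 = (0.490000 + 1.850000)/2 = 1.170000
  f(c_1) = f(1.170000) = 0.077278
  f(a) × f(c) < 0, new interval: [0.490000, 1.170000]

After 1 iteration(s), the approximation is c_1 = 1.170000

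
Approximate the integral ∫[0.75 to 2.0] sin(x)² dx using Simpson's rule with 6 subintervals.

f(x) = sin(x)²
a = 0.75, b = 2.0, n = 6
h = (b - a)/n = 0.208333

Simpson's rule: (h/3)[f(x₀) + 4f(x₁) + 2f(x₂) + ... + f(xₙ)]

x_0 = 0.7500, f(x_0) = 0.464631, coefficient = 1
x_1 = 0.9583, f(x_1) = 0.669508, coefficient = 4
x_2 = 1.1667, f(x_2) = 0.845379, coefficient = 2
x_3 = 1.3750, f(x_3) = 0.962151, coefficient = 4
x_4 = 1.5833, f(x_4) = 0.999843, coefficient = 2
x_5 = 1.7917, f(x_5) = 0.952004, coefficient = 4
x_6 = 2.0000, f(x_6) = 0.826822, coefficient = 1

I ≈ (0.208333/3) × 15.316551 = 1.063649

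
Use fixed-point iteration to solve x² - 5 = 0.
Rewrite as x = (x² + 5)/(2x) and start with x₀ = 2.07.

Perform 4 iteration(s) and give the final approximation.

Equation: x² - 5 = 0
Fixed-point form: x = (x² + 5)/(2x)
x₀ = 2.07

x_1 = g(2.070000) = 2.242729
x_2 = g(2.242729) = 2.236078
x_3 = g(2.236078) = 2.236068
x_4 = g(2.236068) = 2.236068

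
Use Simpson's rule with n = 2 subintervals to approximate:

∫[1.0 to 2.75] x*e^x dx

f(x) = x*e^x
a = 1.0, b = 2.75, n = 2
h = (b - a)/n = 0.875000

Simpson's rule: (h/3)[f(x₀) + 4f(x₁) + 2f(x₂) + ... + f(xₙ)]

x_0 = 1.0000, f(x_0) = 2.718282, coefficient = 1
x_1 = 1.8750, f(x_1) = 12.226536, coefficient = 4
x_2 = 2.7500, f(x_2) = 43.017238, coefficient = 1

I ≈ (0.875000/3) × 94.641663 = 27.603818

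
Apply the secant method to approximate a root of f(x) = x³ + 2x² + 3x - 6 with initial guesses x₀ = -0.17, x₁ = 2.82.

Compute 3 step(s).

f(x) = x³ + 2x² + 3x - 6
x₀ = -0.17, x₁ = 2.82

Secant formula: x_{n+1} = x_n - f(x_n)(x_n - x_{n-1})/(f(x_n) - f(x_{n-1}))

Iteration 1:
  f(-0.170000) = -6.457113
  f(2.820000) = 40.790568
  x_2 = 2.820000 - 40.790568×(2.820000 - (-0.170000))/(40.790568 - (-6.457113))
       = 0.238629
Iteration 2:
  f(2.820000) = 40.790568
  f(0.238629) = -5.156637
  x_3 = 0.238629 - (-5.156637)×(0.238629 - 2.820000)/(-5.156637 - 40.790568)
       = 0.528335
Iteration 3:
  f(0.238629) = -5.156637
  f(0.528335) = -3.709240
  x_4 = 0.528335 - (-3.709240)×(0.528335 - 0.238629)/(-3.709240 - (-5.156637))
       = 1.270764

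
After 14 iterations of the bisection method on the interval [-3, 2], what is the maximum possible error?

Bisection error bound: |error| ≤ (b-a)/2^n
|error| ≤ (2 - (-3))/2^14 = 5/2^14
|error| ≤ 0.0003051758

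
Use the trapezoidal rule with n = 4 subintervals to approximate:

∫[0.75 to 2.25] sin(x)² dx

f(x) = sin(x)²
a = 0.75, b = 2.25, n = 4
h = (b - a)/n = 0.375000

Trapezoidal rule: (h/2)[f(x₀) + 2f(x₁) + 2f(x₂) + ... + f(xₙ)]

x_0 = 0.7500, f(x_0) = 0.464631, coefficient = 1
x_1 = 1.1250, f(x_1) = 0.814087, coefficient = 2
x_2 = 1.5000, f(x_2) = 0.994996, coefficient = 2
x_3 = 1.8750, f(x_3) = 0.910280, coefficient = 2
x_4 = 2.2500, f(x_4) = 0.605398, coefficient = 1

I ≈ (0.375000/2) × 6.508755 = 1.220392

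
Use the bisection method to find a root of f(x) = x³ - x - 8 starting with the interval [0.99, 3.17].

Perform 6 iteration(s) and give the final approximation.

f(x) = x³ - x - 8
Initial interval: [0.99, 3.17]

Iteration 1:
  c_1 = (0.990000 + 3.170000)/2 = 2.080000
  f(c_1) = f(2.080000) = -1.081088
  f(a) × f(c) ≥ 0, new interval: [2.080000, 3.170000]
Iteration 2:
  c_2 = (2.080000 + 3.170000)/2 = 2.625000
  f(c_2) = f(2.625000) = 7.462891
  f(a) × f(c) < 0, new interval: [2.080000, 2.625000]
Iteration 3:
  c_3 = (2.080000 + 2.625000)/2 = 2.352500
  f(c_3) = f(2.352500) = 2.666838
  f(a) × f(c) < 0, new interval: [2.080000, 2.352500]
Iteration 4:
  c_4 = (2.080000 + 2.352500)/2 = 2.216250
  f(c_4) = f(2.216250) = 0.669447
  f(a) × f(c) < 0, new interval: [2.080000, 2.216250]
Iteration 5:
  c_5 = (2.080000 + 2.216250)/2 = 2.148125
  f(c_5) = f(2.148125) = -0.235729
  f(a) × f(c) ≥ 0, new interval: [2.148125, 2.216250]
Iteration 6:
  c_6 = (2.148125 + 2.216250)/2 = 2.182188
  f(c_6) = f(2.182188) = 0.209263
  f(a) × f(c) < 0, new interval: [2.148125, 2.182188]

After 6 iteration(s), the approximation is c_6 = 2.182188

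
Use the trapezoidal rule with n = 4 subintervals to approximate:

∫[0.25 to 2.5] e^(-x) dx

f(x) = e^(-x)
a = 0.25, b = 2.5, n = 4
h = (b - a)/n = 0.562500

Trapezoidal rule: (h/2)[f(x₀) + 2f(x₁) + 2f(x₂) + ... + f(xₙ)]

x_0 = 0.2500, f(x_0) = 0.778801, coefficient = 1
x_1 = 0.8125, f(x_1) = 0.443747, coefficient = 2
x_2 = 1.3750, f(x_2) = 0.252840, coefficient = 2
x_3 = 1.9375, f(x_3) = 0.144064, coefficient = 2
x_4 = 2.5000, f(x_4) = 0.082085, coefficient = 1

I ≈ (0.562500/2) × 2.542187 = 0.714990
Exact value: 0.696716
Error: 0.018274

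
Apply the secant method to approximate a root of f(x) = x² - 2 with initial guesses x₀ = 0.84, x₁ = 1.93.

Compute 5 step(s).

f(x) = x² - 2
x₀ = 0.84, x₁ = 1.93

Secant formula: x_{n+1} = x_n - f(x_n)(x_n - x_{n-1})/(f(x_n) - f(x_{n-1}))

Iteration 1:
  f(0.840000) = -1.294400
  f(1.930000) = 1.724900
  x_2 = 1.930000 - 1.724900×(1.930000 - 0.840000)/(1.724900 - (-1.294400))
       = 1.307292
Iteration 2:
  f(1.930000) = 1.724900
  f(1.307292) = -0.290987
  x_3 = 1.307292 - (-0.290987)×(1.307292 - 1.930000)/(-0.290987 - 1.724900)
       = 1.397178
Iteration 3:
  f(1.307292) = -0.290987
  f(1.397178) = -0.047893
  x_4 = 1.397178 - (-0.047893)×(1.397178 - 1.307292)/(-0.047893 - (-0.290987))
       = 1.414887
Iteration 4:
  f(1.397178) = -0.047893
  f(1.414887) = 0.001905
  x_5 = 1.414887 - 0.001905×(1.414887 - 1.397178)/(0.001905 - (-0.047893))
       = 1.414209
Iteration 5:
  f(1.414887) = 0.001905
  f(1.414209) = -0.000012
  x_6 = 1.414209 - (-0.000012)×(1.414209 - 1.414887)/(-0.000012 - 0.001905)
       = 1.414214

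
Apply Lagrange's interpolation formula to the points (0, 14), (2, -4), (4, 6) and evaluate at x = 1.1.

Lagrange interpolation formula:
P(x) = Σ yᵢ × Lᵢ(x)
where Lᵢ(x) = Π_{j≠i} (x - xⱼ)/(xᵢ - xⱼ)

L_0(1.1) = (1.1 - 2)/(0 - 2) × (1.1 - 4)/(0 - 4) = 0.326250
L_1(1.1) = (1.1 - 0)/(2 - 0) × (1.1 - 4)/(2 - 4) = 0.797500
L_2(1.1) = (1.1 - 0)/(4 - 0) × (1.1 - 2)/(4 - 2) = -0.123750

P(1.1) = 14×L_0(1.1) + (-4)×L_1(1.1) + 6×L_2(1.1)
P(1.1) = 0.635000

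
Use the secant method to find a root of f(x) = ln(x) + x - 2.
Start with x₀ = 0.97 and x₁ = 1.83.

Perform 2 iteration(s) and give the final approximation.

f(x) = ln(x) + x - 2
x₀ = 0.97, x₁ = 1.83

Secant formula: x_{n+1} = x_n - f(x_n)(x_n - x_{n-1})/(f(x_n) - f(x_{n-1}))

Iteration 1:
  f(0.970000) = -1.060459
  f(1.830000) = 0.434316
  x_2 = 1.830000 - 0.434316×(1.830000 - 0.970000)/(0.434316 - (-1.060459))
       = 1.580122
Iteration 2:
  f(1.830000) = 0.434316
  f(1.580122) = 0.037624
  x_3 = 1.580122 - 0.037624×(1.580122 - 1.830000)/(0.037624 - 0.434316)
       = 1.556422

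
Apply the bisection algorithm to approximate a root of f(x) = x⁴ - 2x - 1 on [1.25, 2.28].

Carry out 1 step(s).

f(x) = x⁴ - 2x - 1
Initial interval: [1.25, 2.28]

Iteration 1:
  c_1 = (1.250000 + 2.280000)/2 = 1.765000
  f(c_1) = f(1.765000) = 5.174627
  f(a) × f(c) < 0, new interval: [1.250000, 1.765000]

After 1 iteration(s), the approximation is c_1 = 1.765000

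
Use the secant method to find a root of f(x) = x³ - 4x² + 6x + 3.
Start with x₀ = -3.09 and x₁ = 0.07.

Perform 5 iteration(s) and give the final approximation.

f(x) = x³ - 4x² + 6x + 3
x₀ = -3.09, x₁ = 0.07

Secant formula: x_{n+1} = x_n - f(x_n)(x_n - x_{n-1})/(f(x_n) - f(x_{n-1}))

Iteration 1:
  f(-3.090000) = -83.236029
  f(0.070000) = 3.400743
  x_2 = 0.070000 - 3.400743×(0.070000 - (-3.090000))/(3.400743 - (-83.236029))
       = -0.054039
Iteration 2:
  f(0.070000) = 3.400743
  f(-0.054039) = 2.663927
  x_3 = -0.054039 - 2.663927×(-0.054039 - 0.070000)/(2.663927 - 3.400743)
       = -0.502497
Iteration 3:
  f(-0.054039) = 2.663927
  f(-0.502497) = -1.151877
  x_4 = -0.502497 - (-1.151877)×(-0.502497 - (-0.054039))/(-1.151877 - 2.663927)
       = -0.367121
Iteration 4:
  f(-0.502497) = -1.151877
  f(-0.367121) = 0.208683
  x_5 = -0.367121 - 0.208683×(-0.367121 - (-0.502497))/(0.208683 - (-1.151877))
       = -0.387885
Iteration 5:
  f(-0.367121) = 0.208683
  f(-0.387885) = 0.012512
  x_6 = -0.387885 - 0.012512×(-0.387885 - (-0.367121))/(0.012512 - 0.208683)
       = -0.389209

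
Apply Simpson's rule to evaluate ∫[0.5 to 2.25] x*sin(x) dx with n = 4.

f(x) = x*sin(x)
a = 0.5, b = 2.25, n = 4
h = (b - a)/n = 0.437500

Simpson's rule: (h/3)[f(x₀) + 4f(x₁) + 2f(x₂) + ... + f(xₙ)]

x_0 = 0.5000, f(x_0) = 0.239713, coefficient = 1
x_1 = 0.9375, f(x_1) = 0.755701, coefficient = 4
x_2 = 1.3750, f(x_2) = 1.348728, coefficient = 2
x_3 = 1.8125, f(x_3) = 1.759814, coefficient = 4
x_4 = 2.2500, f(x_4) = 1.750665, coefficient = 1

I ≈ (0.437500/3) × 14.749892 = 2.151026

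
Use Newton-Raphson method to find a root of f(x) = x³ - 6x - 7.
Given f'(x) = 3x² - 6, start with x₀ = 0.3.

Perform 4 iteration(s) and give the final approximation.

f(x) = x³ - 6x - 7
f'(x) = 3x² - 6
x₀ = 0.3

Newton-Raphson formula: x_{n+1} = x_n - f(x_n)/f'(x_n)

Iteration 1:
  f(0.300000) = -8.773000
  f'(0.300000) = -5.730000
  x_1 = 0.300000 - (-8.773000)/(-5.730000) = -1.231065
Iteration 2:
  f(-1.231065) = -1.479316
  f'(-1.231065) = -1.453440
  x_2 = -1.231065 - (-1.479316)/(-1.453440) = -2.248867
Iteration 3:
  f(-2.248867) = -4.880229
  f'(-2.248867) = 9.172215
  x_3 = -2.248867 - (-4.880229)/9.172215 = -1.716801
Iteration 4:
  f(-1.716801) = -1.759303
  f'(-1.716801) = 2.842216
  x_4 = -1.716801 - (-1.759303)/2.842216 = -1.097811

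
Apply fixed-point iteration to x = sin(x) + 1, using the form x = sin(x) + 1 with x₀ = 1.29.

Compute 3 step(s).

Equation: x = sin(x) + 1
Fixed-point form: x = sin(x) + 1
x₀ = 1.29

x_1 = g(1.290000) = 1.960835
x_2 = g(1.960835) = 1.924894
x_3 = g(1.924894) = 1.937960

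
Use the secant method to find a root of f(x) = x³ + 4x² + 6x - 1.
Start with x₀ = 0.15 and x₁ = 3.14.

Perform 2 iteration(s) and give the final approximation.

f(x) = x³ + 4x² + 6x - 1
x₀ = 0.15, x₁ = 3.14

Secant formula: x_{n+1} = x_n - f(x_n)(x_n - x_{n-1})/(f(x_n) - f(x_{n-1}))

Iteration 1:
  f(0.150000) = -0.006625
  f(3.140000) = 88.237544
  x_2 = 3.140000 - 88.237544×(3.140000 - 0.150000)/(88.237544 - (-0.006625))
       = 0.150224
Iteration 2:
  f(3.140000) = 88.237544
  f(0.150224) = -0.004993
  x_3 = 0.150224 - (-0.004993)×(0.150224 - 3.140000)/(-0.004993 - 88.237544)
       = 0.150394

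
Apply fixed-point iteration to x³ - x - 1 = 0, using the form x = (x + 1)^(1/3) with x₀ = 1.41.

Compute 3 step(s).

Equation: x³ - x - 1 = 0
Fixed-point form: x = (x + 1)^(1/3)
x₀ = 1.41

x_1 = g(1.410000) = 1.340723
x_2 = g(1.340723) = 1.327751
x_3 = g(1.327751) = 1.325294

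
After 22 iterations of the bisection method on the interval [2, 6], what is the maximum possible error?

Bisection error bound: |error| ≤ (b-a)/2^n
|error| ≤ (6 - 2)/2^22 = 4/2^22
|error| ≤ 0.0000009537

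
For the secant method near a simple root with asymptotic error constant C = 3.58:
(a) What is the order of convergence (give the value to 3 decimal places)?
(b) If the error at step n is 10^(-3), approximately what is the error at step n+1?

(a) Secant method has superlinear convergence with order φ = (1+√5)/2 ≈ 1.618.
    This means |e_{n+1}| ≈ C|e_n|^1.618.

(b) With |e_n| = 10^(-3) and C = 3.58:
    |e_{n+1}| ≈ 3.58 × (10^(-3))^1.618 = 3.58 × 10^(-4.85)

(a) ≈ 1.618 (golden ratio); (b) |e_{n+1}| ≈ 5.009e-05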